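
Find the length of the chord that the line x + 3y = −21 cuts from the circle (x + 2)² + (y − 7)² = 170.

2√10

From the line, y = (−21 − x)/3. Substituting:
10x² + 120x + 270 = 0  ⟹  x² + 12x + 27 = 0
x = −3 or x = −9, giving (−3, −6) and (−9, −4).
Chord length = distance between (−3, −6) and (−9, −4) = √40 = 2√10.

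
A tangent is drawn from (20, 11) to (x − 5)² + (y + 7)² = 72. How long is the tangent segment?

3√53

With centre O = (5, −7), |OP|² = 549 and r² = 72.
By the tangent–radius right angle, tangent length = √(|PO|² − r²) = √477 = 3√53.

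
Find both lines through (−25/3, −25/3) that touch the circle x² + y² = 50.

x − 7y = 50 and 7x − y = −50

A line y − (−25/3) = m(x − (−25/3)) is tangent when its distance from (0, 0) is 5√2:
(25/3m − (25/3))² = 50(m² + 1)
7m² − 50m + 7 = 0, so m = 1/7 or m = 7.
With m = 1/7: x − 7y = 50. With m = 7: 7x − y = −50.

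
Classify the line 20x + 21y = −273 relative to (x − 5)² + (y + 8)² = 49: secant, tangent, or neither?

neither

Centre (5, −8), r² = 49. Distance² from centre to line = (205)²/841 = 42025/841.
Since d² > r², the line lies outside the circle.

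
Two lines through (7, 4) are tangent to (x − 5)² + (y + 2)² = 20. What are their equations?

Write the tangent as mx − y + (4 − m·(7)) = 0 and set its distance from the centre to 2√5:
[m·(−2) − (−6)]² = 20(m² + 1)
2m² + 3m − 2 = 0, so m = 1/2 or m = −2.
Through (7, 4) these give x − 2y = −1 and 2x + y = 18.

x − 2y = −1 and 2x + y = 18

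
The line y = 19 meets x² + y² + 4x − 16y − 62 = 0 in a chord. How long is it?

6

Centre (−2, 8), r² = 130. Perpendicular distance d from centre to line = |−11| / √1 = 11.
Half the chord is √(r² − d²) = √(9), so the full chord is 6.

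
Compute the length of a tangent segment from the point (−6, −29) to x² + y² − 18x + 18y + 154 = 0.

Centre (9, −9), r² = 8. |PO|² = (−15)² + (−20)² = 625.
By the tangent–radius right angle, tangent length = √(|PO|² − r²) = √617.

√617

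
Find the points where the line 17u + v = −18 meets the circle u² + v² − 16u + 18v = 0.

(−1, −1) and (0, −18)

From the line, v = −17u − 18. Substituting:
290u² + 290u = 0  ⟹  u² + u = 0
u = 0 or u = −1, giving (0, −18) and (−1, −1).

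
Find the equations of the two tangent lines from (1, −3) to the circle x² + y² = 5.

x + 2y = −5 and 2x − y = 5

Let a tangent through (1, −3) have slope m. Its distance from (0, 0) must equal √5:
[m·(−1) − (3)]² = 5(m² + 1)
2m² − 3m − 2 = 0, so m = −1/2 or m = 2.
Through (1, −3) these give x + 2y = −5 and 2x − y = 5.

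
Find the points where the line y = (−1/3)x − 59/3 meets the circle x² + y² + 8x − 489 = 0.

From the line, y = (−59 − x)/3. Substituting:
10x² + 190x − 920 = 0  ⟹  x² + 19x − 92 = 0
x = 4 or x = −23, giving (4, −21) and (−23, −12).

(−23, −12) and (4, −21)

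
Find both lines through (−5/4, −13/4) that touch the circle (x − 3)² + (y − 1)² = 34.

Let a tangent through (−5/4, −13/4) have slope m. Its distance from (3, 1) must equal √34:
[m·(17/4) − (17/4)]² = 34(m² + 1)
15m² + 34m + 15 = 0, so m = −3/5 or m = −5/3.
With m = −3/5: 3x + 5y = −20. With m = −5/3: 5x + 3y = −16.

3x + 5y = −20 and 5x + 3y = −16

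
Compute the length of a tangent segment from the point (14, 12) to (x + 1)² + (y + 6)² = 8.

Centre (−1, −6), r² = 8. |PO|² = (15)² + (18)² = 549.
By the tangent–radius right angle, tangent length = √(|PO|² − r²) = √541.

√541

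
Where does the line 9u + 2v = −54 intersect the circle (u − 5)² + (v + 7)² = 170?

(−6, 0) and (−2, −18)

Express v = (−54 − 9u)/2 and substitute into the circle:
85u² + 680u + 1020 = 0  ⟹  u² + 8u + 12 = 0
u = −2 or u = −6, giving (−2, −18) and (−6, 0).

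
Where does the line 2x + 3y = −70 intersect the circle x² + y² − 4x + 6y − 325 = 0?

From the line, y = (−70 − 2x)/3. Substituting:
13x² + 208x + 715 = 0  ⟹  x² + 16x + 55 = 0
x = −5 or x = −11, giving (−5, −20) and (−11, −16).

(−11, −16) and (−5, −20)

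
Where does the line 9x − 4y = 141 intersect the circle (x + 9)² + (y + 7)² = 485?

(5, −24) and (13, −6)

Express y = (−141 + 9x)/4 and substitute into the circle:
97x² − 1746x + 6305 = 0  ⟹  x² − 18x + 65 = 0
x = 13 or x = 5, giving (13, −6) and (5, −24).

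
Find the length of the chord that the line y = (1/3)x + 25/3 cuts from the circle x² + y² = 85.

The distance from (0, 0) to the line is 25/√10, and r² = 85.
Half the chord is √(r² − d²) = √(45/2), so the full chord is 3√10.

3√10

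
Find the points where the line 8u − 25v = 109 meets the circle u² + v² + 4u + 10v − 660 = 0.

(−27, −13) and (23, 3)

Substitute v = (−109 + 8u)/25:
689u² + 2756u − 427869 = 0  ⟹  u² + 4u − 621 = 0
u = 23 or u = −27, giving (23, 3) and (−27, −13).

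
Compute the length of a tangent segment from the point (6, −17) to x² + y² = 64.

With centre O = (0, 0), |OP|² = 325 and r² = 64.
By the tangent–radius right angle, tangent length = √(|PO|² − r²) = √261 = 3√29.

3√29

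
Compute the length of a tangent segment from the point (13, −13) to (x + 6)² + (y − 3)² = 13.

The centre is (−6, 3) and r = √13. The square of the distance from P to the centre is 361 + 256 = 617.
Power of the point: PT² = |PO|² − r² = 604, so PT = 2√151.

2√151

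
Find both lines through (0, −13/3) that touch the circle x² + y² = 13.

Write the tangent as mx − y + (−13/3 − m·(0)) = 0 and set its distance from the centre to √13:
[m·(0) − (13/3)]² = 13(m² + 1)
9m² − 4 = 0, so m = −2/3 or m = 2/3.
Through (0, −13/3) these give 2x + 3y = −13 and 2x − 3y = 13.

2x + 3y = −13 and 2x − 3y = 13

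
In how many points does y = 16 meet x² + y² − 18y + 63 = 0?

0

Substituting the line into the circle gives x² + 31 = 0.
Discriminant = (0)² − 4·1·(31) = −124 < 0.
No real roots: the line does not meet the circle.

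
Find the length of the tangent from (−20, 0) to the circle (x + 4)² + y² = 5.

√251

The centre is (−4, 0) and r = √5. The square of the distance from P to the centre is 256 + 0 = 256.
By the tangent–radius right angle, tangent length = √(|PO|² − r²) = √251.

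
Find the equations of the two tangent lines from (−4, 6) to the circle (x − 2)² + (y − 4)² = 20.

A line y − (6) = m(x − (−4)) is tangent when its distance from (2, 4) is 2√5:
[m·(6) − (−2)]² = 20(m² + 1)
2m² + 3m − 2 = 0, so m = −2 or m = 1/2.
Through (−4, 6) these give 2x + y = −2 and x − 2y = −16.

2x + y = −2 and x − 2y = −16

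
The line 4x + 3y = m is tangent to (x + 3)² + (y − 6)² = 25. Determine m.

m = −19 or m = 31

The line touches the circle iff its distance from (−3, 6) is 5:
|4·(−3) + 3·6 − m| / √25 = 5
|m − (6)| = 5·5, so m = 31 or m = −19.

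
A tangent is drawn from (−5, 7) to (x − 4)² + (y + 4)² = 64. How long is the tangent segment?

√138

Centre (4, −4), r² = 64. |PO|² = (−9)² + (11)² = 202.
Power of the point: PT² = |PO|² − r² = 138, so PT = √138.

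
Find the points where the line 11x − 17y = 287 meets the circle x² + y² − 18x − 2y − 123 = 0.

Express y = (−287 + 11x)/17 and substitute into the circle:
410x² − 11890x + 56580 = 0  ⟹  x² − 29x + 138 = 0
x = 23 or x = 6, giving (23, −2) and (6, −13).

(6, −13) and (23, −2)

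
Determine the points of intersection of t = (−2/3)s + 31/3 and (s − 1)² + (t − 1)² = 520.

Express t = (31 − 2s)/3 and substitute into the circle:
13s² − 130s − 3887 = 0  ⟹  s² − 10s − 299 = 0
s = 23 or s = −13, giving (23, −5) and (−13, 19).

(−13, 19) and (23, −5)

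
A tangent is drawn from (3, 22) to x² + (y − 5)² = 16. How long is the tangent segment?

√282

Centre (0, 5), r² = 16. |PO|² = (3)² + (17)² = 298.
Power of the point: PT² = |PO|² − r² = 282, so PT = √282.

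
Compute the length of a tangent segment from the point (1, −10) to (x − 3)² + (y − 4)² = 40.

4√10

The centre is (3, 4) and r = 2√10. The square of the distance from P to the centre is 4 + 196 = 200.
Power of the point: PT² = |PO|² − r² = 160, so PT = 4√10.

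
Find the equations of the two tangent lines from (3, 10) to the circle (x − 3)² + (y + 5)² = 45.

2x − y = −4 and 2x + y = 16

Write the tangent as mx − y + (10 − m·(3)) = 0 and set its distance from the centre to 3√5:
[m·(0) − (−15)]² = 45(m² + 1)
m² − 4 = 0, so m = 2 or m = −2.
With m = 2: 2x − y = −4. With m = −2: 2x + y = 16.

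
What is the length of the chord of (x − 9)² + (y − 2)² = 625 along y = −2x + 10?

The distance from (9, 2) to the line is 10/√5, and r² = 625.
Half the chord is √(r² − d²) = √(605), so the full chord is 22√5.

22√5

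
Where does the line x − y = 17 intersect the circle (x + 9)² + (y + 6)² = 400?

(−9, −26) and (11, −6)

Substitute y = x − 17:
2x² − 4x − 198 = 0  ⟹  x² − 2x − 99 = 0
x = 11 or x = −9, giving (11, −6) and (−9, −26).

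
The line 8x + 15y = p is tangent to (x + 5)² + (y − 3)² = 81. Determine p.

p = −148 or p = 158

For a tangent, require d(centre, line) = r = 9.
|8·(−5) + 15·3 − p| / √289 = 9
|p − (5)| = 9·17, so p = 158 or p = −148.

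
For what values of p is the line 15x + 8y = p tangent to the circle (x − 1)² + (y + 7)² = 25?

p = −126 or p = 44

The line touches the circle iff its distance from (1, −7) is 5:
|15·1 + 8·(−7) − p| / √289 = 5
|p − (−41)| = 5·17, so p = 44 or p = −126.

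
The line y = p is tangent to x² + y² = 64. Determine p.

p = −8 or p = 8

For a tangent, require d(centre, line) = r = 8.
|0·0 + 1·0 − p| / √1 = 8
|p| = 8, so p = 8 or p = −8.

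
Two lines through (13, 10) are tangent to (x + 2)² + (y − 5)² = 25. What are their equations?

y = 10 and 3x − 4y = −1

Write the tangent as mx − y + (10 − m·(13)) = 0 and set its distance from the centre to 5:
[m·(−15) − (−5)]² = 25(m² + 1)
4m² − 3m = 0, so m = 0 or m = 3/4.
With m = 0: y = 10. With m = 3/4: 3x − 4y = −1.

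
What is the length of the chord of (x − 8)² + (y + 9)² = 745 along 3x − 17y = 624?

√298

The distance from (8, −9) to the line is 447/√298, and r² = 745.
Half the chord is √(r² − d²) = √(149/2), so the full chord is √298.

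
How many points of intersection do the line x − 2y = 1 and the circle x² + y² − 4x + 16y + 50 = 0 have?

Substituting the line into the circle gives 5x² + 14x + 169 = 0.
Discriminant = (14)² − 4·5·(169) = −3184 < 0.
No real roots: the line does not meet the circle.

0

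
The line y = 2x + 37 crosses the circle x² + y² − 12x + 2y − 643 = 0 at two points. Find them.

Express y = 2x + 37 and substitute into the circle:
5x² + 140x + 800 = 0  ⟹  x² + 28x + 160 = 0
x = −8 or x = −20, giving (−8, 21) and (−20, −3).

(−20, −3) and (−8, 21)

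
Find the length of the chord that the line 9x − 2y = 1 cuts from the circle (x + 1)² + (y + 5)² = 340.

4√85

Express y = (−1 + 9x)/2 and substitute into the circle:
85x² + 170x − 1275 = 0  ⟹  x² + 2x − 15 = 0
x = 3 or x = −5, giving (3, 13) and (−5, −23).
|(3, 13) − (−5, −23)| = √((8)² + (36)²) = 4√85.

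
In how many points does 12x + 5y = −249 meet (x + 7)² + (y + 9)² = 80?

Centre (−7, −9), r² = 80. Distance² from centre to line = (120)²/169 = 14400/169.
Since d² > r², the line lies outside the circle.

0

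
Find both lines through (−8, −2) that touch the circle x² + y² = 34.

3x + 5y = −34 and 5x − 3y = −34

Let a tangent through (−8, −2) have slope m. Its distance from (0, 0) must equal √34:
[m·(8) − (2)]² = 34(m² + 1)
15m² − 16m − 15 = 0, so m = −3/5 or m = 5/3.
With m = −3/5: 3x + 5y = −34. With m = 5/3: 5x − 3y = −34.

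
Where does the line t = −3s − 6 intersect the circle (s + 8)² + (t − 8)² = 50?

Express t = −3s − 6 and substitute into the circle:
10s² + 100s + 210 = 0  ⟹  s² + 10s + 21 = 0
s = −3 or s = −7, giving (−3, 3) and (−7, 15).

(−7, 15) and (−3, 3)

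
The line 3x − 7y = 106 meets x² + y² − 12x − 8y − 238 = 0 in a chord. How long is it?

Centre (6, 4), r² = 290. Perpendicular distance d from centre to line = |−116| / √58 = 116/√58.
Chord = 2√(r² − d²) = 2·√(58) = 2√58.

2√58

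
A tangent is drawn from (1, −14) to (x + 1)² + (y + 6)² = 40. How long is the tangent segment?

2√7

The centre is (−1, −6) and r = 2√10. The square of the distance from P to the centre is 4 + 64 = 68.
Power of the point: PT² = |PO|² − r² = 28, so PT = 2√7.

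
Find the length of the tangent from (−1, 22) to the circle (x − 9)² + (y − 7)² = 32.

Centre (9, 7), r² = 32. |PO|² = (−10)² + (15)² = 325.
Power of the point: PT² = |PO|² − r² = 293, so PT = √293.

√293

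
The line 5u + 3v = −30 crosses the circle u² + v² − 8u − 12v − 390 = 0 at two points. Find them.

Substitute v = (−30 − 5u)/3:
34u² + 408u − 1530 = 0  ⟹  u² + 12u − 45 = 0
u = 3 or u = −15, giving (3, −15) and (−15, 15).

(−15, 15) and (3, −15)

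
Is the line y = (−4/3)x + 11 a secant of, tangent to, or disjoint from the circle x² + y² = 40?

d² = (4·0 + 3·0 − (33))²/25 = 1089/25; r² = 40.
Since d² > r², the line lies outside the circle.

disjoint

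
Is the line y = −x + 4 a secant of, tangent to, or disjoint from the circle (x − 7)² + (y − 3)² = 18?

Substituting the line into the circle gives 2x² − 16x + 32 = 0.
Δ = 256 − 256 = 0.
A repeated root: the line is tangent.

tangent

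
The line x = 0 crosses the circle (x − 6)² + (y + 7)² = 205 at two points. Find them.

(0, −20) and (0, 6)

The line gives x = 0. Substituting into the circle:
y² + 14y − 120 = 0
y = 6 or y = −20, giving (0, 6) and (0, −20).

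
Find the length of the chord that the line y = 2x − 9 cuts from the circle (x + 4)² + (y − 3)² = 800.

24√5

Express y = 2x − 9 and substitute into the circle:
5x² − 40x − 640 = 0  ⟹  x² − 8x − 128 = 0
x = 16 or x = −8, giving (16, 23) and (−8, −25).
|(16, 23) − (−8, −25)| = √((24)² + (48)²) = 24√5.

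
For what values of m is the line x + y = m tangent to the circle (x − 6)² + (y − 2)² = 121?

The line touches the circle iff its distance from (6, 2) is 11:
|1·6 + 1·2 − m| / √2 = 11
|m − (8)| = 11√2.

m = 8 ± 11√2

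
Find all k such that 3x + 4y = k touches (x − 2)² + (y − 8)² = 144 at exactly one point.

Tangency holds when the distance from the centre (2, 8) to the line equals the radius 12:
|3·2 + 4·8 − k| / √25 = 12
|k − (38)| = 12·5, so k = 98 or k = −22.

k = −22 or k = 98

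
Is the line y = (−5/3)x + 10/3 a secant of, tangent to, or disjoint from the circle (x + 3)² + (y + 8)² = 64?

Centre (−3, −8), r² = 64. Distance² from centre to line = (−49)²/34 = 2401/34.
Since d² > r², the line lies outside the circle.

disjoint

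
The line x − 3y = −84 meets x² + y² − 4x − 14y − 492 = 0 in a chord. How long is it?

7√10

Substitute y = (84 + x)/3:
10x² + 90x − 900 = 0  ⟹  x² + 9x − 90 = 0
x = 6 or x = −15, giving (6, 30) and (−15, 23).
|(6, 30) − (−15, 23)| = √((21)² + (7)²) = 7√10.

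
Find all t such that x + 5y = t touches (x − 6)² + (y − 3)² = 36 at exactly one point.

Tangency holds when the distance from the centre (6, 3) to the line equals the radius 6:
|1·6 + 5·3 − t| / √26 = 6
|t − (21)| = 6√26.

t = 21 ± 6√26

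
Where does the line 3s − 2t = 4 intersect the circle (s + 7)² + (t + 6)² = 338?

Substitute t = (−4 + 3s)/2:
13s² + 104s − 1092 = 0  ⟹  s² + 8s − 84 = 0
s = 6 or s = −14, giving (6, 7) and (−14, −23).

(−14, −23) and (6, 7)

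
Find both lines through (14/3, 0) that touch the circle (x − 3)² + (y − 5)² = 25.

y = 0 and 3x − 4y = 14

A line y − (0) = m(x − (14/3)) is tangent when its distance from (3, 5) is 5:
[m·(−5/3) − (5)]² = 25(m² + 1)
4m² − 3m = 0, so m = 0 or m = 3/4.
With m = 0: y = 0. With m = 3/4: 3x − 4y = 14.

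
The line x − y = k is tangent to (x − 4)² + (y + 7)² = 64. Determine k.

For a tangent, require d(centre, line) = r = 8.
|1·4 − 1·(−7) − k| / √2 = 8
|k − (11)| = 8√2.

k = 11 ± 8√2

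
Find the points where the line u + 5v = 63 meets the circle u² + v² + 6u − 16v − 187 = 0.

(−17, 16) and (13, 10)

Express v = (63 − u)/5 and substitute into the circle:
26u² + 104u − 5746 = 0  ⟹  u² + 4u − 221 = 0
u = 13 or u = −17, giving (13, 10) and (−17, 16).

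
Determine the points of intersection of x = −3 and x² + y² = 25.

(−3, −4) and (−3, 4)

The line gives x = −3. Substituting into the circle:
y² − 16 = 0
y = 4 or y = −4, giving (−3, 4) and (−3, −4).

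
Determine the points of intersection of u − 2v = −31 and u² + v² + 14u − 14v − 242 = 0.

(−25, 3) and (7, 19)

Substitute v = (31 + u)/2:
5u² + 90u − 875 = 0  ⟹  u² + 18u − 175 = 0
u = 7 or u = −25, giving (7, 19) and (−25, 3).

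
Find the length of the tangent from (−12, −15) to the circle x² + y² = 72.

With centre O = (0, 0), |OP|² = 369 and r² = 72.
By the tangent–radius right angle, tangent length = √(|PO|² − r²) = √297 = 3√33.

3√33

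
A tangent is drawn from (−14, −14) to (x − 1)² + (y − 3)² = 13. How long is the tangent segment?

√501

Centre (1, 3), r² = 13. |PO|² = (−15)² + (−17)² = 514.
The tangent meets the radius at right angles, so tangent² = |PO|² − r² = 514 − 13 = 501.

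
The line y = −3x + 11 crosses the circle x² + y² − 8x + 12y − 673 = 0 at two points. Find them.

Express y = −3x + 11 and substitute into the circle:
10x² − 110x − 420 = 0  ⟹  x² − 11x − 42 = 0
x = 14 or x = −3, giving (14, −31) and (−3, 20).

(−3, 20) and (14, −31)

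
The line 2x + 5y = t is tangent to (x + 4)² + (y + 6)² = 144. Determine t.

t = −38 ± 12√29

Tangency holds when the distance from the centre (−4, −6) to the line equals the radius 12:
|2·(−4) + 5·(−6) − t| / √29 = 12
|t − (−38)| = 12√29.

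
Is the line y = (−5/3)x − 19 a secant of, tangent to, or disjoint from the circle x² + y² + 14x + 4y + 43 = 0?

Centre (−7, −2), r² = 10. Distance² from centre to line = (16)²/34 = 128/17.
Since d² < r², the line cuts the circle twice.

secant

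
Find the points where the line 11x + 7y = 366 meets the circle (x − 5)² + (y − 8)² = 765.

Express y = (366 − 11x)/7 and substitute into the circle:
170x² − 7310x + 59840 = 0  ⟹  x² − 43x + 352 = 0
x = 32 or x = 11, giving (32, 2) and (11, 35).

(11, 35) and (32, 2)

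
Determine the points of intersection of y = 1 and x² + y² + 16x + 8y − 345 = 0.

From the line, y = 1. Substituting:
x² + 16x − 336 = 0
x = 12 or x = −28, giving (12, 1) and (−28, 1).

(−28, 1) and (12, 1)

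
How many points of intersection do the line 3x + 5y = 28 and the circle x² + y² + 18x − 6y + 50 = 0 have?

Substituting the line into the circle gives 34x² + 372x + 1194 = 0.
Δ = 138384 − 162384 = −24000.
No real roots: the line does not meet the circle.

0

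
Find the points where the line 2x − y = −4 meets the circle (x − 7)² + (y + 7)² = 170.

Express y = 2x + 4 and substitute into the circle:
5x² + 30x = 0  ⟹  x² + 6x = 0
x = 0 or x = −6, giving (0, 4) and (−6, −8).

(−6, −8) and (0, 4)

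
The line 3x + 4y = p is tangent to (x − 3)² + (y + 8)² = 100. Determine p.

For a tangent, require d(centre, line) = r = 10.
|3·3 + 4·(−8) − p| / √25 = 10
|p − (−23)| = 10·5, so p = 27 or p = −73.

p = −73 or p = 27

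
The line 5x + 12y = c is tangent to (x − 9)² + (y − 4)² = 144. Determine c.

c = −63 or c = 249

The line touches the circle iff its distance from (9, 4) is 12:
|5·9 + 12·4 − c| / √169 = 12
|c − (93)| = 12·13, so c = 249 or c = −63.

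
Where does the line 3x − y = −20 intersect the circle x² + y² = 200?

Substitute y = 3x + 20:
10x² + 120x + 200 = 0  ⟹  x² + 12x + 20 = 0
x = −2 or x = −10, giving (−2, 14) and (−10, −10).

(−10, −10) and (−2, 14)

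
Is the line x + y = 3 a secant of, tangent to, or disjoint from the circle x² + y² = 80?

d² = (1·0 + 1·0 − (3))²/2 = 9/2; r² = 80.
Since d² < r², the line cuts the circle twice.

secant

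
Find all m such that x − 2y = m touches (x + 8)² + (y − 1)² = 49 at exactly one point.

The line touches the circle iff its distance from (−8, 1) is 7:
|1·(−8) − 2·1 − m| / √5 = 7
|m − (−10)| = 7√5.

m = −10 ± 7√5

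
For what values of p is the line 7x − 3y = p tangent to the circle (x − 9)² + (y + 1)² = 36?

The line touches the circle iff its distance from (9, −1) is 6:
|7·9 − 3·(−1) − p| / √58 = 6
|p − (66)| = 6√58.

p = 66 ± 6√58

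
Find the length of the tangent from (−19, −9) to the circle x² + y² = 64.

3√42

Centre (0, 0), r² = 64. |PO|² = (−19)² + (−9)² = 442.
Power of the point: PT² = |PO|² − r² = 378, so PT = 3√42.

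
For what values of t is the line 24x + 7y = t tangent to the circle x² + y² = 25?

t = −125 or t = 125

Tangency holds when the distance from the centre (0, 0) to the line equals the radius 5:
|24·0 + 7·0 − t| / √625 = 5
|t| = 5·25, so t = 125 or t = −125.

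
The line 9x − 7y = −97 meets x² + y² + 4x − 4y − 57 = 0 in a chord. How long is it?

The distance from (−2, 2) to the line is 65/√130, and r² = 65.
Chord = 2√(r² − d²) = 2·√(65/2) = √130.

√130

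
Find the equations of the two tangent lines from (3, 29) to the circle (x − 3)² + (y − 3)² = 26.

5x + y = 44 and 5x − y = −14

A line y − (29) = m(x − (3)) is tangent when its distance from (3, 3) is √26:
(0m − (−26))² = 26(m² + 1)
m² − 25 = 0, so m = −5 or m = 5.
With m = −5: 5x + y = 44. With m = 5: 5x − y = −14.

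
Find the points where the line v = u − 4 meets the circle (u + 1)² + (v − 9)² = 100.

(5, 1) and (7, 3)

Express v = u − 4 and substitute into the circle:
2u² − 24u + 70 = 0  ⟹  u² − 12u + 35 = 0
u = 7 or u = 5, giving (7, 3) and (5, 1).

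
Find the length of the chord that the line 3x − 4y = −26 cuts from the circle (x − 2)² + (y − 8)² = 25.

10

Express y = (26 + 3x)/4 and substitute into the circle:
25x² − 100x − 300 = 0  ⟹  x² − 4x − 12 = 0
x = 6 or x = −2, giving (6, 11) and (−2, 5).
Chord length = distance between (6, 11) and (−2, 5) = √100 = 10.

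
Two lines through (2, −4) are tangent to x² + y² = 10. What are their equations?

x + 3y = −10 and 3x − y = 10

A line y − (−4) = m(x − (2)) is tangent when its distance from (0, 0) is √10:
(−2m − (4))² = 10(m² + 1)
3m² − 8m − 3 = 0, so m = −1/3 or m = 3.
Through (2, −4) these give x + 3y = −10 and 3x − y = 10.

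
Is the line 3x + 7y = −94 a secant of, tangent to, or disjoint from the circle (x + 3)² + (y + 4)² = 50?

Centre (−3, −4), r² = 50. Distance² from centre to line = (57)²/58 = 3249/58.
Since d² > r², the line lies outside the circle.

disjoint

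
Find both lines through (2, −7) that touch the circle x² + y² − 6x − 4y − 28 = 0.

5x + 4y = −18 and 4x − 5y = 43

A line y − (−7) = m(x − (2)) is tangent when its distance from (3, 2) is √41:
[m·(1) − (9)]² = 41(m² + 1)
20m² + 9m − 20 = 0, so m = −5/4 or m = 4/5.
Through (2, −7) these give 5x + 4y = −18 and 4x − 5y = 43.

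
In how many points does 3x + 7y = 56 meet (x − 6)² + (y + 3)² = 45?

Substituting the line into the circle gives 58x² − 1050x + 5488 = 0.
Discriminant = (−1050)² − 4·58·(5488) = −170716 < 0.
No real roots: the line does not meet the circle.

0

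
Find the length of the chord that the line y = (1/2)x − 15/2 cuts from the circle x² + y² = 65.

Centre (0, 0), r² = 65. Perpendicular distance d from centre to line = |−15| / √5 = 15/√5.
Chord = 2√(r² − d²) = 2·√(20) = 4√5.

4√5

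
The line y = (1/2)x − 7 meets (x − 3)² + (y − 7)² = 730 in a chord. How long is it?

Express y = (−14 + x)/2 and substitute into the circle:
5x² − 80x − 2100 = 0  ⟹  x² − 16x − 420 = 0
x = 30 or x = −14, giving (30, 8) and (−14, −14).
|(30, 8) − (−14, −14)| = √((44)² + (22)²) = 22√5.

22√5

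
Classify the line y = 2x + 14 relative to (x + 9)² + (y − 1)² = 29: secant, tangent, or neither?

secant

Substituting the line into the circle gives 5x² + 70x + 221 = 0.
Discriminant = (70)² − 4·5·(221) = 480 > 0.
Two real roots: the line is a secant.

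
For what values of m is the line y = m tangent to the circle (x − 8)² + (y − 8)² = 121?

m = −3 or m = 19

Tangency holds when the distance from the centre (8, 8) to the line equals the radius 11:
|0·8 + 1·8 − m| / √1 = 11
|m − (8)| = 11, so m = 19 or m = −3.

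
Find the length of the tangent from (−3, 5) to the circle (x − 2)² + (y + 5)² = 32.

With centre O = (2, −5), |OP|² = 125 and r² = 32.
By the tangent–radius right angle, tangent length = √(|PO|² − r²) = √93.

√93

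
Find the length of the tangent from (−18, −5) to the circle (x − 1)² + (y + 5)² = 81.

2√70

Centre (1, −5), r² = 81. |PO|² = (−19)² + (0)² = 361.
The tangent meets the radius at right angles, so tangent² = |PO|² − r² = 361 − 81 = 280.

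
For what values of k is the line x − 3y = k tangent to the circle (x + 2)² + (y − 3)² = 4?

k = −11 ± 2√10

For a tangent, require d(centre, line) = r = 2.
|1·(−2) − 3·3 − k| / √10 = 2
|k − (−11)| = 2√10.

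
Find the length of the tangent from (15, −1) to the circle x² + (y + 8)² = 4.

Centre (0, −8), r² = 4. |PO|² = (15)² + (7)² = 274.
The tangent meets the radius at right angles, so tangent² = |PO|² − r² = 274 − 4 = 270.

3√30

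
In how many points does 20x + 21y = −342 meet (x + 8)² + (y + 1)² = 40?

Substituting the line into the circle gives 841x² + 19896x + 113625 = 0.
Discriminant = (19896)² − 4·841·(113625) = 13616316 > 0.
Two real roots: the line is a secant.

2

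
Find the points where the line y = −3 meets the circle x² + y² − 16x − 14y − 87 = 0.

Express y = −3 and substitute into the circle:
x² − 16x − 36 = 0
x = 18 or x = −2, giving (18, −3) and (−2, −3).

(−2, −3) and (18, −3)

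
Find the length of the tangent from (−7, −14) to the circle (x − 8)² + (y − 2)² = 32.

√449

Centre (8, 2), r² = 32. |PO|² = (−15)² + (−16)² = 481.
The tangent meets the radius at right angles, so tangent² = |PO|² − r² = 481 − 32 = 449.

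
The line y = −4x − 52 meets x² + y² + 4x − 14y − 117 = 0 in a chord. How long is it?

Express y = −4x − 52 and substitute into the circle:
17x² + 476x + 3315 = 0  ⟹  x² + 28x + 195 = 0
x = −13 or x = −15, giving (−13, 0) and (−15, 8).
|(−13, 0) − (−15, 8)| = √((2)² + (−8)²) = 2√17.

2√17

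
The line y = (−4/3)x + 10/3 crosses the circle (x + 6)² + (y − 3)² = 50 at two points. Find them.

From the line, y = (10 − 4x)/3. Substituting:
25x² + 100x − 125 = 0  ⟹  x² + 4x − 5 = 0
x = 1 or x = −5, giving (1, 2) and (−5, 10).

(−5, 10) and (1, 2)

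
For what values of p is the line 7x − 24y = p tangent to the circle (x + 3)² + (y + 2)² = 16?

p = −73 or p = 127

The line touches the circle iff its distance from (−3, −2) is 4:
|7·(−3) − 24·(−2) − p| / √625 = 4
|p − (27)| = 4·25, so p = 127 or p = −73.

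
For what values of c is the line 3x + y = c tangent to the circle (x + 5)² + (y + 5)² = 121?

c = −20 ± 11√10

For a tangent, require d(centre, line) = r = 11.
|3·(−5) + 1·(−5) − c| / √10 = 11
|c − (−20)| = 11√10.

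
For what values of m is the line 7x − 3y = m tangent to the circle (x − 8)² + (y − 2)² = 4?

Tangency holds when the distance from the centre (8, 2) to the line equals the radius 2:
|7·8 − 3·2 − m| / √58 = 2
|m − (50)| = 2√58.

m = 50 ± 2√58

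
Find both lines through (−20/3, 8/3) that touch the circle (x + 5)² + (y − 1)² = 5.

A line y − (8/3) = m(x − (−20/3)) is tangent when its distance from (−5, 1) is √5:
(5/3m − (−5/3))² = 5(m² + 1)
2m² − 5m + 2 = 0, so m = 1/2 or m = 2.
With m = 1/2: x − 2y = −12. With m = 2: 2x − y = −16.

x − 2y = −12 and 2x − y = −16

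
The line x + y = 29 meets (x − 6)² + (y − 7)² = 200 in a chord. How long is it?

12√2

The distance from (6, 7) to the line is 16/√2, and r² = 200.
Half the chord is √(r² − d²) = √(72), so the full chord is 12√2.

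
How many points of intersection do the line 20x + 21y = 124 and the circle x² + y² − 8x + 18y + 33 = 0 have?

Substituting the line into the circle gives 841x² − 16048x + 76801 = 0.
Δ = 257538304 − 258358564 = −820260.
No real roots: the line does not meet the circle.

0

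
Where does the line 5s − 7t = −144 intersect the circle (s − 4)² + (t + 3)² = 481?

(−12, 12) and (−5, 17)

From the line, t = (144 + 5s)/7. Substituting:
74s² + 1258s + 4440 = 0  ⟹  s² + 17s + 60 = 0
s = −5 or s = −12, giving (−5, 17) and (−12, 12).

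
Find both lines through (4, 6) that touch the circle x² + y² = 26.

Write the tangent as mx − y + (6 − m·(4)) = 0 and set its distance from the centre to √26:
[m·(−4) − (−6)]² = 26(m² + 1)
5m² + 24m − 5 = 0, so m = 1/5 or m = −5.
Through (4, 6) these give x − 5y = −26 and 5x + y = 26.

x − 5y = −26 and 5x + y = 26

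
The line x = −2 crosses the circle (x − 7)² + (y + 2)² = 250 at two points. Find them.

(−2, −15) and (−2, 11)

The line gives x = −2. Substituting into the circle:
y² + 4y − 165 = 0
y = 11 or y = −15, giving (−2, 11) and (−2, −15).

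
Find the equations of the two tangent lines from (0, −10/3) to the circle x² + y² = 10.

x − 3y = 10 and x + 3y = −10

Write the tangent as mx − y + (−10/3 − m·(0)) = 0 and set its distance from the centre to √10:
(0m − (10/3))² = 10(m² + 1)
9m² − 1 = 0, so m = 1/3 or m = −1/3.
Through (0, −10/3) these give x − 3y = 10 and x + 3y = −10.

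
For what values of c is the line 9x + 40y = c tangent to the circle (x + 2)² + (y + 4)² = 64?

The line touches the circle iff its distance from (−2, −4) is 8:
|9·(−2) + 40·(−4) − c| / √1681 = 8
|c − (−178)| = 8·41, so c = 150 or c = −506.

c = −506 or c = 150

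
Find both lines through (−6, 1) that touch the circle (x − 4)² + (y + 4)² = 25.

4x + 3y = −21 and y = 1

Let a tangent through (−6, 1) have slope m. Its distance from (4, −4) must equal 5:
(10m − (−5))² = 25(m² + 1)
3m² + 4m = 0, so m = −4/3 or m = 0.
With m = −4/3: 4x + 3y = −21. With m = 0: y = 1.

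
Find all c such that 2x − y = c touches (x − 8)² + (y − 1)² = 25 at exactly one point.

For a tangent, require d(centre, line) = r = 5.
|2·8 − 1·1 − c| / √5 = 5
|c − (15)| = 5√5.

c = 15 ± 5√5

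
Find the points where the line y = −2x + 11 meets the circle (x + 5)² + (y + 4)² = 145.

(3, 5) and (7, −3)

From the line, y = −2x + 11. Substituting:
5x² − 50x + 105 = 0  ⟹  x² − 10x + 21 = 0
x = 7 or x = 3, giving (7, −3) and (3, 5).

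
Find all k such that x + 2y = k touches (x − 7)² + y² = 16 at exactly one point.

For a tangent, require d(centre, line) = r = 4.
|1·7 + 2·0 − k| / √5 = 4
|k − (7)| = 4√5.

k = 7 ± 4√5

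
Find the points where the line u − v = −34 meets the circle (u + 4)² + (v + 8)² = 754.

(−27, 7) and (−19, 15)

Substitute v = u + 34:
2u² + 92u + 1026 = 0  ⟹  u² + 46u + 513 = 0
u = −19 or u = −27, giving (−19, 15) and (−27, 7).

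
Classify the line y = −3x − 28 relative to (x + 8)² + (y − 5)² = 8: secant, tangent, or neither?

d² = (3·(−8) + 1·5 − (−28))²/10 = 81/10; r² = 8.
Since d² > r², the line lies outside the circle.

neither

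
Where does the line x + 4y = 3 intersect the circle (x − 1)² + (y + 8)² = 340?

(−13, 4) and (19, −4)

Substitute y = (3 − x)/4:
17x² − 102x − 4199 = 0  ⟹  x² − 6x − 247 = 0
x = 19 or x = −13, giving (19, −4) and (−13, 4).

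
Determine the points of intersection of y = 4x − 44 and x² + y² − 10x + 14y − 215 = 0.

(5, −24) and (13, 8)

Express y = 4x − 44 and substitute into the circle:
17x² − 306x + 1105 = 0  ⟹  x² − 18x + 65 = 0
x = 13 or x = 5, giving (13, 8) and (5, −24).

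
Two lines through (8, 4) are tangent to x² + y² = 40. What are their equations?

A line y − (4) = m(x − (8)) is tangent when its distance from (0, 0) is 2√10:
(−8m − (−4))² = 40(m² + 1)
3m² − 8m − 3 = 0, so m = 3 or m = −1/3.
With m = 3: 3x − y = 20. With m = −1/3: x + 3y = 20.

3x − y = 20 and x + 3y = 20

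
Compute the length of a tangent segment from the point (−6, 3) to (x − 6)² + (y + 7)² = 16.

2√57

Centre (6, −7), r² = 16. |PO|² = (−12)² + (10)² = 244.
By the tangent–radius right angle, tangent length = √(|PO|² − r²) = √228 = 2√57.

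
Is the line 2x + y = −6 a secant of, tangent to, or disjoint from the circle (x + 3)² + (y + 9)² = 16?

disjoint

d² = (2·(−3) + 1·(−9) − (−6))²/5 = 81/5; r² = 16.
Since d² > r², the line lies outside the circle.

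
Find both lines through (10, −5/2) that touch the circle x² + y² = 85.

Write the tangent as mx − y + (−5/2 − m·(10)) = 0 and set its distance from the centre to √85:
(−10m − (5/2))² = 85(m² + 1)
12m² + 40m − 63 = 0, so m = −9/2 or m = 7/6.
With m = −9/2: 9x + 2y = 85. With m = 7/6: 7x − 6y = 85.

9x + 2y = 85 and 7x − 6y = 85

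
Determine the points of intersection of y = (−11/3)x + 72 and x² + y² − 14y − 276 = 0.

Substitute y = (216 − 11x)/3:
130x² − 4290x + 35100 = 0  ⟹  x² − 33x + 270 = 0
x = 18 or x = 15, giving (18, 6) and (15, 17).

(15, 17) and (18, 6)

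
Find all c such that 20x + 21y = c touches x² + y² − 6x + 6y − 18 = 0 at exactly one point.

For a tangent, require d(centre, line) = r = 6.
|20·3 + 21·(−3) − c| / √841 = 6
|c − (−3)| = 6·29, so c = 171 or c = −177.

c = −177 or c = 171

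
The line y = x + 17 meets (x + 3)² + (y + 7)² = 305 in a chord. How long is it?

Centre (−3, −7), r² = 305. Perpendicular distance d from centre to line = |21| / √2 = 21/√2.
Chord = 2√(r² − d²) = 2·√(169/2) = 13√2.

13√2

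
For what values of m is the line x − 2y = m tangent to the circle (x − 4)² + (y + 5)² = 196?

m = 14 ± 14√5

The line touches the circle iff its distance from (4, −5) is 14:
|1·4 − 2·(−5) − m| / √5 = 14
|m − (14)| = 14√5.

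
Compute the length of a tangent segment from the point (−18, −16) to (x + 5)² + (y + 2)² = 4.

19

Centre (−5, −2), r² = 4. |PO|² = (−13)² + (−14)² = 365.
By the tangent–radius right angle, tangent length = √(|PO|² − r²) = √361 = 19.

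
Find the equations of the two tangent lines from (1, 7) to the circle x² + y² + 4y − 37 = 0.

4x − 5y = −31 and 5x + 4y = 33

A line y − (7) = m(x − (1)) is tangent when its distance from (0, −2) is √41:
[m·(−1) − (−9)]² = 41(m² + 1)
20m² + 9m − 20 = 0, so m = 4/5 or m = −5/4.
With m = 4/5: 4x − 5y = −31. With m = −5/4: 5x + 4y = 33.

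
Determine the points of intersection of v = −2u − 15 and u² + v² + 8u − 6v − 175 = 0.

(−14, 13) and (−2, −11)

From the line, v = −2u − 15. Substituting:
5u² + 80u + 140 = 0  ⟹  u² + 16u + 28 = 0
u = −2 or u = −14, giving (−2, −11) and (−14, 13).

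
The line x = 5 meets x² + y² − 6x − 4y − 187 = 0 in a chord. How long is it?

The line gives x = 5. Substituting into the circle:
y² − 4y − 192 = 0
y = 16 or y = −12, giving (5, 16) and (5, −12).
Chord length = distance between (5, 16) and (5, −12) = √784 = 28.

28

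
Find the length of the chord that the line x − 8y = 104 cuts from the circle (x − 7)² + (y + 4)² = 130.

2√65

From the line, y = (−104 + x)/8. Substituting:
65x² − 1040x = 0  ⟹  x² − 16x = 0
x = 16 or x = 0, giving (16, −11) and (0, −13).
Chord length = distance between (16, −11) and (0, −13) = √260 = 2√65.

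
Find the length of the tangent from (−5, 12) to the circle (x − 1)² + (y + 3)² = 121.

2√35

Centre (1, −3), r² = 121. |PO|² = (−6)² + (15)² = 261.
The tangent meets the radius at right angles, so tangent² = |PO|² − r² = 261 − 121 = 140.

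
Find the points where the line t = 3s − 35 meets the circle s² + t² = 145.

(9, −8) and (12, 1)

From the line, t = 3s − 35. Substituting:
10s² − 210s + 1080 = 0  ⟹  s² − 21s + 108 = 0
s = 12 or s = 9, giving (12, 1) and (9, −8).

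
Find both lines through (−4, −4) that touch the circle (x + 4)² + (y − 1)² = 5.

2x − y = −4 and 2x + y = −12

Let a tangent through (−4, −4) have slope m. Its distance from (−4, 1) must equal √5:
(0m − (5))² = 5(m² + 1)
m² − 4 = 0, so m = 2 or m = −2.
With m = 2: 2x − y = −4. With m = −2: 2x + y = −12.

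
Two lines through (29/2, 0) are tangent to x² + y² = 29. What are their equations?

A line y − (0) = m(x − (29/2)) is tangent when its distance from (0, 0) is √29:
[m·(−29/2) − (0)]² = 29(m² + 1)
25m² − 4 = 0, so m = 2/5 or m = −2/5.
With m = 2/5: 2x − 5y = 29. With m = −2/5: 2x + 5y = 29.

2x − 5y = 29 and 2x + 5y = 29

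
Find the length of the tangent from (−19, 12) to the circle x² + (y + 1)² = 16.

Centre (0, −1), r² = 16. |PO|² = (−19)² + (13)² = 530.
The tangent meets the radius at right angles, so tangent² = |PO|² − r² = 530 − 16 = 514.

√514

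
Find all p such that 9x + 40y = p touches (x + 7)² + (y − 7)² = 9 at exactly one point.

The line touches the circle iff its distance from (−7, 7) is 3:
|9·(−7) + 40·7 − p| / √1681 = 3
|p − (217)| = 3·41, so p = 340 or p = 94.

p = 94 or p = 340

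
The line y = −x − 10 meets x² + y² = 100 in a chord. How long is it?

10√2

Express y = −x − 10 and substitute into the circle:
2x² + 20x = 0  ⟹  x² + 10x = 0
x = 0 or x = −10, giving (0, −10) and (−10, 0).
|(0, −10) − (−10, 0)| = √((10)² + (−10)²) = 10√2.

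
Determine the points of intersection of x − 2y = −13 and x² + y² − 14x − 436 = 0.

Express y = (13 + x)/2 and substitute into the circle:
5x² − 30x − 1575 = 0  ⟹  x² − 6x − 315 = 0
x = 21 or x = −15, giving (21, 17) and (−15, −1).

(−15, −1) and (21, 17)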